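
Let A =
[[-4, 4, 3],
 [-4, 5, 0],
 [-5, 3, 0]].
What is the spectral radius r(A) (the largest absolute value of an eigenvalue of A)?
r(A) ≈ 3.885

The eigenvalues of A are the roots of its characteristic polynomial. With M = A (coefficients from the trace, the sum of principal 2x2 minors, and det A):
  p(λ) = det(λ I - M) = λ^3 - λ^2 + 11λ - 39.
No integer candidate from the rational root theorem (±divisors of 39) is a root, so the roots are irrational. The cubic discriminant is Δ = -38704 < 0, so there is one real root and a complex-conjugate pair. p(2) = -13 and p(3) = 12 have opposite signs, so a root lies in (2, 3); Newton's method refines it to λ ≈ 2.584. Dividing out (λ - (2.584)) leaves approximately λ^2 + 1.584λ + 15.093. For λ^2 + 1.584λ + 15.093 the discriminant is -57.8629. It is negative, so the remaining roots are the complex-conjugate pair λ ≈ -0.792 ± 3.8034i. Their product equals the constant term, so |λ|^2 ≈ 15.093 and |λ| ≈ 3.885.
Thus the eigenvalues (to 4 decimals) are 2.584 (modulus 2.584); -0.792 ± 3.8034i (modulus 3.885). The spectral radius is the largest modulus: r(A) ≈ 3.885. (Cross-check: r(A) ≤ ||A||_2 ≈ 10.3701; equality holds whenever A is normal, though it can also hold for some non-normal A.)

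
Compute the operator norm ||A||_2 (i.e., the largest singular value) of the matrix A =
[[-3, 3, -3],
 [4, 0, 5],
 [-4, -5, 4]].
||A||_2 ≈ 8.5196 (= sqrt(largest eigenvalue of A^T A))

||A||_2 = sigma_max(A) = sqrt(lambda_max(A^T A)). Form the symmetric matrix M = A^T A =
[[41, 11, 13],
 [11, 34, -29],
 [13, -29, 50]].
Its characteristic polynomial (trace, sum of principal 2x2 minors, determinant of M give the coefficients) is
  p(λ) = det(λ I - M) = λ^3 - 125λ^2 + 4013λ - 15129.
No integer candidate from the rational root theorem (±divisors of 15129) is a root, so the roots are irrational. The cubic discriminant is Δ = 5351791280 > 0, so there are three distinct real roots. p(4) = -1013 and p(5) = 1936 have opposite signs, so a root lies in (4, 5); Newton's method refines it to λ ≈ 4.3351. p(48) = 87 and p(49) = -968 have opposite signs, so a root lies in (48, 49); Newton's method refines it to λ ≈ 48.081. p(72) = -945 and p(73) = 712 have opposite signs, so a root lies in (72, 73); Newton's method refines it to λ ≈ 72.5839. Check (Vieta): the three roots sum to 125, matching tr M = 125.
So the eigenvalues of A^T A are ≈ 4.3351, 48.081, 72.5839 (all ≥ 0, as they must be for A^T A). The largest is λ_max ≈ 72.5839, hence ||A||_2 = sqrt(λ_max) ≈ 8.5196.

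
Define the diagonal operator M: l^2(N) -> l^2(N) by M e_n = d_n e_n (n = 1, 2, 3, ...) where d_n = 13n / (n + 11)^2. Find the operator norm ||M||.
||M|| = 13/44 (attained at n = 11)

For M diagonal, ||M|| = sup_n |d_n|. Treat f(x) = 13x / (x + 11)^2 for real x > 0. By the quotient rule, f'(x) = 13(11 - x)/(x + 11)^3, which is positive for x < 11 and negative for x > 11. So f has a unique maximum at x = 11, and since 11 is a positive integer, the supremum over n ≥ 1 is attained at n = 11: d_11 = 13·11/(11 + 11)^2 = 13·11/484 = 13/44. Hence ||M|| = 13/44.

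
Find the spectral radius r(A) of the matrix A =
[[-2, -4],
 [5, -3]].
r(A) = sqrt(26) ≈ 5.099

The eigenvalues of A are the roots of its characteristic polynomial. With M = A (coefficients from the trace and determinant):
  p(λ) = det(λ I - M) = λ^2 + 5λ + 26.
For λ^2 + 5λ + 26 the discriminant is -79. It is negative, so the roots are the complex-conjugate pair λ = -5/2 ± (sqrt(79)/2) i ≈ -2.5 ± 4.4441i. For a conjugate pair the product of the roots equals the constant term, so |λ|^2 = 26 and |λ| = sqrt(26) ≈ 5.099.
Thus the eigenvalues (to 4 decimals) are -2.5 ± 4.4441i (modulus 5.099). The spectral radius is the largest modulus: r(A) = sqrt(26) ≈ 5.099. (Cross-check: r(A) ≤ ||A||_2 ≈ 5.8549; equality holds whenever A is normal, though it can also hold for some non-normal A.)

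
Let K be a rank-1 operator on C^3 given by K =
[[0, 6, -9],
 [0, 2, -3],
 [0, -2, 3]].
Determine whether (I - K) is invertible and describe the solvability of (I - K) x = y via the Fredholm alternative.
(I - K) is invertible (det(I - K) = -4 ≠ 0), so for every y in C^3 the equation (I - K) x = y has a unique solution.

K has rank 1, so it is an outer product K = u v^T: every row of K is a multiple of one row vector. Reading off the entries, u = (-3, -1, 1) and v = (0, -2, 3) (row i of K equals u_i·v^T). A rank-one matrix u v^T satisfies K u = u (v·u) and kills the (2)-dimensional subspace v^⊥, so its characteristic polynomial is lambda^2 (lambda - v·u) with v·u = tr K = 5. Hence the eigenvalues of I - K are 1 (multiplicity 2) and 1 - (5) = -4, so det(I - K) = -4. (Direct check: I - K =
[[1, -6, 9],
 [0, -1, 3],
 [0, 2, -2]]
has determinant -4.) The finite-dimensional Fredholm alternative says: either (I - K) is invertible, or ker(I - K) ≠ {0} and then range(I - K) = ker((I - K)^*)^⊥, with dim ker(I - K) = dim ker((I - K)^*). Since det(I - K) ≠ 0, 1 is not an eigenvalue of K and ker(I - K) = {0}, so we are in the first case: for every y there is a unique x = (I - K)^(-1) y. Explicitly, by the Sherman–Morrison formula, (I - u v^T)^(-1) = I + u v^T/(1 - v·u), i.e. (I - K)^(-1) = I + K/(-4).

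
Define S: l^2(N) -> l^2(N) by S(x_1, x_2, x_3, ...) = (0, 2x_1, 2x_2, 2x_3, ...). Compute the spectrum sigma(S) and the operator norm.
sigma(S) = closed disk {z in C : |z| ≤ 2}; ||S|| = 2

Note S = 2·U where U is the unit right shift (U x)_k = x_{k-1} (with x_0 := 0); so ||S|| = 2||U|| and sigma(S) = 2·sigma(U). ||S x||^2 = sum_{k≥1} |2x_k|^2 = 4||x||^2, so ||S|| = 2 and sigma(S) ⊂ {|z| ≤ 2}. For any |lambda| < 2, the equation (S - lambda I) x = 0 forces x_1 = 0, then 2x_k = lambda x_{k+1} ⇒ x = 0, so S has no eigenvalues. But (S - lambda I) is not surjective for |lambda| < 2: solving (S - lambda I) x = e_1 would require x_n proportional to (lambda/2)^(-n), which is not in l^2. So every |lambda| < 2 lies in the residual spectrum. The boundary |lambda| = 2 is in the approximate point spectrum (the spectrum is closed). Hence sigma(S) is the closed disk of radius 2.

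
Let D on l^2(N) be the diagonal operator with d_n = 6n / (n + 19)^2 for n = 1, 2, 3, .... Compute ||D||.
||D|| = 3/38 (attained at n = 19)

For D diagonal, ||D|| = sup_n |d_n|. Treat f(x) = 6x / (x + 19)^2 for real x > 0. By the quotient rule, f'(x) = 6(19 - x)/(x + 19)^3, which is positive for x < 19 and negative for x > 19. So f has a unique maximum at x = 19, and since 19 is a positive integer, the supremum over n ≥ 1 is attained at n = 19: d_19 = 6·19/(19 + 19)^2 = 6·19/1444 = 3/38. Hence ||D|| = 3/38.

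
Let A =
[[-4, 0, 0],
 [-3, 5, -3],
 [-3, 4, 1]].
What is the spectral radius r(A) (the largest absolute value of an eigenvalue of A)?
r(A) = sqrt(17) ≈ 4.1231

The eigenvalues of A are the roots of its characteristic polynomial. With M = A (coefficients from the trace, the sum of principal 2x2 minors, and det A):
  p(λ) = det(λ I - M) = λ^3 - 2λ^2 - 7λ + 68.
By the rational root theorem any rational root is an integer divisor of 68. Testing λ = -4: p(-4) = -64 - 32 + 28 + 68 = 0, so λ = -4 is a root. Dividing out (λ + 4) leaves p(λ) = (λ + 4)(λ^2 - 6λ + 17). For λ^2 - 6λ + 17 the discriminant is -32. It is negative, so the roots are the complex-conjugate pair λ = 3 ± (sqrt(32)/2) i ≈ 3 ± 2.8284i. For a conjugate pair the product of the roots equals the constant term, so |λ|^2 = 17 and |λ| = sqrt(17) ≈ 4.1231.
Thus the eigenvalues (to 4 decimals) are 3 ± 2.8284i (modulus 4.1231); -4 (modulus 4). The spectral radius is the largest modulus: r(A) = sqrt(17) ≈ 4.1231. (Cross-check: r(A) ≤ ||A||_2 ≈ 8.206; equality holds whenever A is normal, though it can also hold for some non-normal A.)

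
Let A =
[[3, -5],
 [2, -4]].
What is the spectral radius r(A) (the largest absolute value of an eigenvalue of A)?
r(A) = 2

The eigenvalues of A are the roots of its characteristic polynomial. With M = A (coefficients from the trace and determinant):
  p(λ) = det(λ I - M) = λ^2 + λ - 2.
For λ^2 + λ - 2 the discriminant is 9. It is a perfect square (3^2), so the roots are rational: λ = (-1 ± 3)/2 = 1, -2.
Thus the eigenvalues (to 4 decimals) are 1 (modulus 1); -2 (modulus 2). The spectral radius is the largest modulus: r(A) = 2. (Cross-check: r(A) ≤ ||A||_2 ≈ 7.3434; equality holds whenever A is normal, though it can also hold for some non-normal A.)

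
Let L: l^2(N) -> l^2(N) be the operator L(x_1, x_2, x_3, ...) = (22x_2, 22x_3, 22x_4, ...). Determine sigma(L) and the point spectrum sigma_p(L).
sigma(L) = closed disk {z in C : |z| ≤ 22}; sigma_p(L) = open disk {z in C : |z| < 22}

Note L = 22·V where V is the unit left shift (V x)_k = x_{k+1}; so sigma(L) = 22·sigma(V) and ||L|| = 22||V||. ||L x||^2 = 484sum_{k≥2} |x_k|^2 ≤ 484||x||^2, with equality on {x : x_1 = 0}, so ||L|| = 22. For any lambda with |lambda| < 22, set r = lambda/22 (|r| < 1); the vector x = (1, r, r^2, ...) is in l^2 and satisfies L x = 22(r, r^2, ...) = lambda x, so lambda is an eigenvalue. On the boundary |lambda| = 22 the geometric series diverges, so no l^2 eigenvector exists, but these lambda lie in the approximate point spectrum. Hence sigma(L) is the closed disk of radius 22 and sigma_p(L) is the open disk.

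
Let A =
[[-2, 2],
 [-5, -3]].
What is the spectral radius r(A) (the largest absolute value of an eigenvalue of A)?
r(A) = 4

The eigenvalues of A are the roots of its characteristic polynomial. With M = A (coefficients from the trace and determinant):
  p(λ) = det(λ I - M) = λ^2 + 5λ + 16.
For λ^2 + 5λ + 16 the discriminant is -39. It is negative, so the roots are the complex-conjugate pair λ = -5/2 ± (sqrt(39)/2) i ≈ -2.5 ± 3.1225i. For a conjugate pair the product of the roots equals the constant term, so |λ|^2 = 16 and |λ| = sqrt(16) = 4.
Thus the eigenvalues (to 4 decimals) are -2.5 ± 3.1225i (modulus 4). The spectral radius is the largest modulus: r(A) = 4. (Cross-check: r(A) ≤ ||A||_2 ≈ 5.8823; equality holds whenever A is normal, though it can also hold for some non-normal A.)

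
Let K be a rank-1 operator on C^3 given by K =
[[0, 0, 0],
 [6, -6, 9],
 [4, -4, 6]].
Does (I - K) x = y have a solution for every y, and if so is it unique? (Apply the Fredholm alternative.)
(I - K) is invertible (det(I - K) = 1 ≠ 0), so for every y in C^3 the equation (I - K) x = y has a unique solution.

K has rank 1, so it is an outer product K = u v^T: every row of K is a multiple of one row vector. Reading off the entries, u = (0, -3, -2) and v = (-2, 2, -3) (row i of K equals u_i·v^T). A rank-one matrix u v^T satisfies K u = u (v·u) and kills the (2)-dimensional subspace v^⊥, so its characteristic polynomial is lambda^2 (lambda - v·u) with v·u = tr K = 0. Hence the eigenvalues of I - K are 1 (multiplicity 2) and 1 - (0) = 1, so det(I - K) = 1. (Direct check: I - K =
[[1, 0, 0],
 [-6, 7, -9],
 [-4, 4, -5]]
has determinant 1.) The finite-dimensional Fredholm alternative says: either (I - K) is invertible, or ker(I - K) ≠ {0} and then range(I - K) = ker((I - K)^*)^⊥, with dim ker(I - K) = dim ker((I - K)^*). Since det(I - K) ≠ 0, 1 is not an eigenvalue of K and ker(I - K) = {0}, so we are in the first case: for every y there is a unique x = (I - K)^(-1) y. Explicitly, by the Sherman–Morrison formula, (I - u v^T)^(-1) = I + u v^T/(1 - v·u), i.e. (I - K)^(-1) = I + K.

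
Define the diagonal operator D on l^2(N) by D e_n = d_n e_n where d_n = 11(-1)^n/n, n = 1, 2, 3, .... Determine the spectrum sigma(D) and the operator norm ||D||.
sigma(D) = {11(-1)^n/n : n ≥ 1} ∪ {0}; ||D|| = 11

A bounded diagonal operator on l^2 with diagonal entries d_n has spectrum equal to the closure of {d_n : n ≥ 1}: every d_n is an eigenvalue (with eigenvector e_n), so {d_n} ⊂ sigma(D); the spectrum is closed, so its closure is too; and for lambda not in the closure, (D - lambda I) has bounded inverse (the diagonal entries 1/(d_n - lambda) are bounded). For our sequence d_n = 11(-1)^n/n, n = 1, 2, 3, ...:
  - {d_n} = {11(-1)^n/n : n ≥ 1}; the only limit point is 0
  - closure = {11(-1)^n/n : n ≥ 1} ∪ {0}
For the norm: a diagonal operator has ||D|| = sup_n |d_n|. Here |d_n| = 11/n is decreasing, so sup_n |d_n| = |d_1| = 11. So ||D|| = 11.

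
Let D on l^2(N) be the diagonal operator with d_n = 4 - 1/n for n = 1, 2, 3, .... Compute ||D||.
||D|| = 4

For a diagonal operator on l^2 with entries d_n, ||D|| = sup_n |d_n|. Here d_1 = 3, d_2 = 7/2, ..., and d_n = 4 - 1/n increases monotonically toward 4. All terms lie in [3, 4), so |d_n| = d_n and the supremum is the limit 4, which is not attained by any individual d_n. Hence ||D|| = 4.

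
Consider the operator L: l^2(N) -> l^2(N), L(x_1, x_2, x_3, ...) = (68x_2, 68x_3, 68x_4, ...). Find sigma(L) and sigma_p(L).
sigma(L) = closed disk {z in C : |z| ≤ 68}; sigma_p(L) = open disk {z in C : |z| < 68}

Note L = 68·V where V is the unit left shift (V x)_k = x_{k+1}; so sigma(L) = 68·sigma(V) and ||L|| = 68||V||. ||L x||^2 = 4624sum_{k≥2} |x_k|^2 ≤ 4624||x||^2, with equality on {x : x_1 = 0}, so ||L|| = 68. For any lambda with |lambda| < 68, set r = lambda/68 (|r| < 1); the vector x = (1, r, r^2, ...) is in l^2 and satisfies L x = 68(r, r^2, ...) = lambda x, so lambda is an eigenvalue. On the boundary |lambda| = 68 the geometric series diverges, so no l^2 eigenvector exists, but these lambda lie in the approximate point spectrum. Hence sigma(L) is the closed disk of radius 68 and sigma_p(L) is the open disk.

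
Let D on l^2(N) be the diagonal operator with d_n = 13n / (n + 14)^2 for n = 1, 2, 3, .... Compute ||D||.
||D|| = 13/56 (attained at n = 14)

For D diagonal, ||D|| = sup_n |d_n|. Treat f(x) = 13x / (x + 14)^2 for real x > 0. By the quotient rule, f'(x) = 13(14 - x)/(x + 14)^3, which is positive for x < 14 and negative for x > 14. So f has a unique maximum at x = 14, and since 14 is a positive integer, the supremum over n ≥ 1 is attained at n = 14: d_14 = 13·14/(14 + 14)^2 = 13·14/784 = 13/56. Hence ||D|| = 13/56.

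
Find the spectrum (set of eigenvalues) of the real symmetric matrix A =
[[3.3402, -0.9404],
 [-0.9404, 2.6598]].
sigma(A) ≈ {2, 4}

A is real symmetric, so its spectrum consists of real eigenvalues. Expanding the characteristic polynomial of the displayed matrix gives
  det(λ I - A) = p(λ) = λ^2 + (-6)λ + (8).
Solving p(λ) = 0 yields eigenvalues ≈ 2, 4. (A is shown rounded to 4 decimals, so these recover the underlying integer eigenvalues to within that precision.)
Verification: the trace of A = 6 equals the sum of eigenvalues 6, and det(A) ≈ 7.9999 matches the eigenvalue product 8.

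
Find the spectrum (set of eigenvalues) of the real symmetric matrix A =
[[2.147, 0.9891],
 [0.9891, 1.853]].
sigma(A) ≈ {1, 3}

A is real symmetric, so its spectrum consists of real eigenvalues. Expanding the characteristic polynomial of the displayed matrix gives
  det(λ I - A) = p(λ) = λ^2 + (-4)λ + (3).
Solving p(λ) = 0 yields eigenvalues ≈ 1, 3. (A is shown rounded to 4 decimals, so these recover the underlying integer eigenvalues to within that precision.)
Verification: the trace of A = 4 equals the sum of eigenvalues 4, and det(A) ≈ 3.0001 matches the eigenvalue product 3.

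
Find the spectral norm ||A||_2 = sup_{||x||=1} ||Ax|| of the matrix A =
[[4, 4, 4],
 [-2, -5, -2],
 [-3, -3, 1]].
||A||_2 ≈ 9.3921 (= sqrt(largest eigenvalue of A^T A))

||A||_2 = sigma_max(A) = sqrt(lambda_max(A^T A)). Form the symmetric matrix M = A^T A =
[[29, 35, 17],
 [35, 50, 23],
 [17, 23, 21]].
Its characteristic polynomial (trace, sum of principal 2x2 minors, determinant of M give the coefficients) is
  p(λ) = det(λ I - M) = λ^3 - 100λ^2 + 1066λ - 2304.
No integer candidate from the rational root theorem (±divisors of 2304) is a root, so the roots are irrational. The cubic discriminant is Δ = 1579725984 > 0, so there are three distinct real roots. p(2) = -564 and p(3) = 21 have opposite signs, so a root lies in (2, 3); Newton's method refines it to λ ≈ 2.9577. p(8) = 336 and p(9) = -81 have opposite signs, so a root lies in (8, 9); Newton's method refines it to λ ≈ 8.8308. p(88) = -1424 and p(89) = 5439 have opposite signs, so a root lies in (88, 89); Newton's method refines it to λ ≈ 88.2115. Check (Vieta): the three roots sum to 100, matching tr M = 100.
So the eigenvalues of A^T A are ≈ 2.9577, 8.8308, 88.2115 (all ≥ 0, as they must be for A^T A). The largest is λ_max ≈ 88.2115, hence ||A||_2 = sqrt(λ_max) ≈ 9.3921.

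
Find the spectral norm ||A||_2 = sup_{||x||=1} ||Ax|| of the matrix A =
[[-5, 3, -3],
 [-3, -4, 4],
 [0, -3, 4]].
||A||_2 ≈ 8.6661 (= sqrt(largest eigenvalue of A^T A))

||A||_2 = sigma_max(A) = sqrt(lambda_max(A^T A)). Form the symmetric matrix M = A^T A =
[[34, -3, 3],
 [-3, 34, -37],
 [3, -37, 41]].
Its characteristic polynomial (trace, sum of principal 2x2 minors, determinant of M give the coefficients) is
  p(λ) = det(λ I - M) = λ^3 - 109λ^2 + 2557λ - 841.
No integer candidate from the rational root theorem (±divisors of 841) is a root, so the roots are irrational. The cubic discriminant is Δ = 10651308848 > 0, so there are three distinct real roots. p(0) = -841 and p(1) = 1608 have opposite signs, so a root lies in (0, 1); Newton's method refines it to λ ≈ 0.3336. p(33) = 776 and p(34) = -603 have opposite signs, so a root lies in (33, 34); Newton's method refines it to λ ≈ 33.5642. p(75) = -316 and p(76) = 2883 have opposite signs, so a root lies in (75, 76); Newton's method refines it to λ ≈ 75.1021. Check (Vieta): the three roots sum to 109, matching tr M = 109.
So the eigenvalues of A^T A are ≈ 0.3336, 33.5642, 75.1021 (all ≥ 0, as they must be for A^T A). The largest is λ_max ≈ 75.1021, hence ||A||_2 = sqrt(λ_max) ≈ 8.6661.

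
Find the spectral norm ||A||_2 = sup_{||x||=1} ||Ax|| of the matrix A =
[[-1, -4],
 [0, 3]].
||A||_2 = sqrt((26 + sqrt(640))/2) ≈ 5.0645 (= sqrt(largest eigenvalue of A^T A))

||A||_2 = sigma_max(A) = sqrt(lambda_max(A^T A)). Form the symmetric matrix M = A^T A =
[[1, 4],
 [4, 25]].
Its characteristic polynomial (trace, determinant of M give the coefficients) is
  p(λ) = det(λ I - M) = λ^2 - 26λ + 9.
For λ^2 - 26λ + 9 the discriminant is 640. It is nonnegative but not a perfect square, so the roots are real and irrational: λ = (26 ± sqrt(640))/2 ≈ 25.6491, 0.3509.
So the eigenvalues of A^T A are ≈ 0.3509, 25.6491 (all ≥ 0, as they must be for A^T A). The largest is λ_max = (26 + sqrt(640))/2 ≈ 25.6491, hence ||A||_2 = sqrt(λ_max) = sqrt((26 + sqrt(640))/2) ≈ 5.0645.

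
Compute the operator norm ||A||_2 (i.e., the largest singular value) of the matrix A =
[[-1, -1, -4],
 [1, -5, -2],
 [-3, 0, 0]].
||A||_2 ≈ 6.1197 (= sqrt(largest eigenvalue of A^T A))

||A||_2 = sigma_max(A) = sqrt(lambda_max(A^T A)). Form the symmetric matrix M = A^T A =
[[11, -4, 2],
 [-4, 26, 14],
 [2, 14, 20]].
Its characteristic polynomial (trace, sum of principal 2x2 minors, determinant of M give the coefficients) is
  p(λ) = det(λ I - M) = λ^3 - 57λ^2 + 810λ - 2916.
No integer candidate from the rational root theorem (±divisors of 2916) is a root, so the roots are irrational. The cubic discriminant is Δ = 39602196 > 0, so there are three distinct real roots. p(5) = -166 and p(6) = 108 have opposite signs, so a root lies in (5, 6); Newton's method refines it to λ ≈ 5.5697. p(13) = 178 and p(14) = -4 have opposite signs, so a root lies in (13, 14); Newton's method refines it to λ ≈ 13.9798. p(37) = -326 and p(38) = 428 have opposite signs, so a root lies in (37, 38); Newton's method refines it to λ ≈ 37.4506. Check (Vieta): the three roots sum to 57, matching tr M = 57.
So the eigenvalues of A^T A are ≈ 5.5697, 13.9798, 37.4506 (all ≥ 0, as they must be for A^T A). The largest is λ_max ≈ 37.4506, hence ||A||_2 = sqrt(λ_max) ≈ 6.1197.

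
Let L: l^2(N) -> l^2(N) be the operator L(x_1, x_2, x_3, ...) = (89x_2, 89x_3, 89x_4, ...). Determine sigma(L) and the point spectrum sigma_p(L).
sigma(L) = closed disk {z in C : |z| ≤ 89}; sigma_p(L) = open disk {z in C : |z| < 89}

Note L = 89·V where V is the unit left shift (V x)_k = x_{k+1}; so sigma(L) = 89·sigma(V) and ||L|| = 89||V||. ||L x||^2 = 7921sum_{k≥2} |x_k|^2 ≤ 7921||x||^2, with equality on {x : x_1 = 0}, so ||L|| = 89. For any lambda with |lambda| < 89, set r = lambda/89 (|r| < 1); the vector x = (1, r, r^2, ...) is in l^2 and satisfies L x = 89(r, r^2, ...) = lambda x, so lambda is an eigenvalue. On the boundary |lambda| = 89 the geometric series diverges, so no l^2 eigenvector exists, but these lambda lie in the approximate point spectrum. Hence sigma(L) is the closed disk of radius 89 and sigma_p(L) is the open disk.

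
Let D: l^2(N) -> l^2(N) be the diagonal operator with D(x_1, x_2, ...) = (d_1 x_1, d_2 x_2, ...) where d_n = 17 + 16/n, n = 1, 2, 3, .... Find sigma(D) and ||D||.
sigma(D) = {17 + 16/n : n ≥ 1} ∪ {17}; ||D|| = 33

A bounded diagonal operator on l^2 with diagonal entries d_n has spectrum equal to the closure of {d_n : n ≥ 1}: every d_n is an eigenvalue (with eigenvector e_n), so {d_n} ⊂ sigma(D); the spectrum is closed, so its closure is too; and for lambda not in the closure, (D - lambda I) has bounded inverse (the diagonal entries 1/(d_n - lambda) are bounded). For our sequence d_n = 17 + 16/n, n = 1, 2, 3, ...:
  - {d_n} = {17 + 16/n : n ≥ 1}; the only limit point is 17
  - closure = {17 + 16/n : n ≥ 1} ∪ {17}
For the norm: a diagonal operator has ||D|| = sup_n |d_n|. Here d_n = 17 + 16/n is positive and decreasing, so sup_n |d_n| = d_1 = 17 + 16 = 33. So ||D|| = 33.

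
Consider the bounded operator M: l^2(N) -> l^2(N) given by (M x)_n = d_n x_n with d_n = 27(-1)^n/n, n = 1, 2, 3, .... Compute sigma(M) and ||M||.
sigma(M) = {27(-1)^n/n : n ≥ 1} ∪ {0}; ||M|| = 27

A bounded diagonal operator on l^2 with diagonal entries d_n has spectrum equal to the closure of {d_n : n ≥ 1}: every d_n is an eigenvalue (with eigenvector e_n), so {d_n} ⊂ sigma(M); the spectrum is closed, so its closure is too; and for lambda not in the closure, (M - lambda I) has bounded inverse (the diagonal entries 1/(d_n - lambda) are bounded). For our sequence d_n = 27(-1)^n/n, n = 1, 2, 3, ...:
  - {d_n} = {27(-1)^n/n : n ≥ 1}; the only limit point is 0
  - closure = {27(-1)^n/n : n ≥ 1} ∪ {0}
For the norm: a diagonal operator has ||M|| = sup_n |d_n|. Here |d_n| = 27/n is decreasing, so sup_n |d_n| = |d_1| = 27. So ||M|| = 27.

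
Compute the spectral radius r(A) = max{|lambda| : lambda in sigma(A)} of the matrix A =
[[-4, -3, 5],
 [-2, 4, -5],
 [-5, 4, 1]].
r(A) ≈ 6.0405

The eigenvalues of A are the roots of its characteristic polynomial. With M = A (coefficients from the trace, the sum of principal 2x2 minors, and det A):
  p(λ) = det(λ I - M) = λ^3 - λ^2 + 23λ + 117.
No integer candidate from the rational root theorem (±divisors of 117) is a root, so the roots are irrational. The cubic discriminant is Δ = -465712 < 0, so there is one real root and a complex-conjugate pair. p(-4) = -55 and p(-3) = 12 have opposite signs, so a root lies in (-4, -3); Newton's method refines it to λ ≈ -3.2065. Dividing out (λ - (-3.2065)) leaves approximately λ^2 - 4.2065λ + 36.4882. For λ^2 - 4.2065λ + 36.4882 the discriminant is -128.2582. It is negative, so the remaining roots are the complex-conjugate pair λ ≈ 2.1033 ± 5.6626i. Their product equals the constant term, so |λ|^2 ≈ 36.4882 and |λ| ≈ 6.0405.
Thus the eigenvalues (to 4 decimals) are -3.2065 (modulus 3.2065); 2.1033 ± 5.6626i (modulus 6.0405). The spectral radius is the largest modulus: r(A) ≈ 6.0405. (Cross-check: r(A) ≤ ||A||_2 ≈ 8.8003; equality holds whenever A is normal, though it can also hold for some non-normal A.)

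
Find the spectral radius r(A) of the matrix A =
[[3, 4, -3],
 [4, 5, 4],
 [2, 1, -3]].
r(A) ≈ 8.3449

The eigenvalues of A are the roots of its characteristic polynomial. With M = A (coefficients from the trace, the sum of principal 2x2 minors, and det A):
  p(λ) = det(λ I - M) = λ^3 - 5λ^2 - 23λ - 41.
No integer candidate from the rational root theorem (±divisors of 41) is a root, so the roots are irrational. The cubic discriminant is Δ = -88864 < 0, so there is one real root and a complex-conjugate pair. p(8) = -33 and p(9) = 76 have opposite signs, so a root lies in (8, 9); Newton's method refines it to λ ≈ 8.3449. Dividing out (λ - (8.3449)) leaves approximately λ^2 + 3.3449λ + 4.9132. For λ^2 + 3.3449λ + 4.9132 the discriminant is -8.4641. It is negative, so the remaining roots are the complex-conjugate pair λ ≈ -1.6725 ± 1.4547i. Their product equals the constant term, so |λ|^2 ≈ 4.9132 and |λ| ≈ 2.2166.
Thus the eigenvalues (to 4 decimals) are 8.3449 (modulus 8.3449); -1.6725 ± 1.4547i (modulus 2.2166). The spectral radius is the largest modulus: r(A) ≈ 8.3449. (Cross-check: r(A) ≤ ||A||_2 ≈ 8.4064; equality holds whenever A is normal, though it can also hold for some non-normal A.)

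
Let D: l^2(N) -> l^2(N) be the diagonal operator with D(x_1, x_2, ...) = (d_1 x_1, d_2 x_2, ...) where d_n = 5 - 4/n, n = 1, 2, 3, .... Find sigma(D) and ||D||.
sigma(D) = {5 - 4/n : n ≥ 1} ∪ {5}; ||D|| = 5

A bounded diagonal operator on l^2 with diagonal entries d_n has spectrum equal to the closure of {d_n : n ≥ 1}: every d_n is an eigenvalue (with eigenvector e_n), so {d_n} ⊂ sigma(D); the spectrum is closed, so its closure is too; and for lambda not in the closure, (D - lambda I) has bounded inverse (the diagonal entries 1/(d_n - lambda) are bounded). For our sequence d_n = 5 - 4/n, n = 1, 2, 3, ...:
  - {d_n} = {5 - 4/n : n ≥ 1}; the only limit point is 5
  - closure = {5 - 4/n : n ≥ 1} ∪ {5}
For the norm: a diagonal operator has ||D|| = sup_n |d_n|. Here d_n = 5 - 4/n increases monotonically from d_1 = 1 toward 5, with all terms in [1, 5); so sup_n |d_n| = 5 (the supremum is the limit, not attained). So ||D|| = 5.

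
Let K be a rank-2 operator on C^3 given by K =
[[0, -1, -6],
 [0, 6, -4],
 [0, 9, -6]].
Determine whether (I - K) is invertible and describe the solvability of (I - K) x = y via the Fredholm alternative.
(I - K) is invertible (det(I - K) = 1 ≠ 0), so for every y in C^3 the equation (I - K) x = y has a unique solution.

K has rank 2 and factors as K = U V^T = u1 v1^T + u2 v2^T with u1 = (1, 2, 3), v1 = (0, 2, -3), u2 = (-3, 2, 3), v2 = (0, 1, 1) (multiplying out reproduces the displayed K). The nonzero eigenvalues of U V^T coincide with those of the 2 x 2 matrix G = V^T U = [[v1·u1, v1·u2], [v2·u1, v2·u2]] = [[-5, -5], [5, 5]], and by the Sylvester determinant identity det(I_3 - U V^T) = det(I_2 - V^T U) = det([[6, 5], [-5, -4]]) = (6)(-4) - (5)(-5) = 1. (Direct check: I - K =
[[1, 1, 6],
 [0, -5, 4],
 [0, -9, 7]]
has determinant 1.) The finite-dimensional Fredholm alternative says: either (I - K) is invertible, or ker(I - K) ≠ {0} and then range(I - K) = ker((I - K)^*)^⊥, with dim ker(I - K) = dim ker((I - K)^*). Since det(I - K) ≠ 0, 1 is not an eigenvalue of K and ker(I - K) = {0}, so we are in the first case: for every y there is a unique x = (I - K)^(-1) y. (Explicitly, by the Woodbury identity, (I - U V^T)^(-1) = I + U (I_2 - G)^(-1) V^T.)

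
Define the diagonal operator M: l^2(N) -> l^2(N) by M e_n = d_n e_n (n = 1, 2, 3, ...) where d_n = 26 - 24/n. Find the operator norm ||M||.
||M|| = 26

For a diagonal operator on l^2 with entries d_n, ||M|| = sup_n |d_n|. Here d_1 = 2, d_2 = 14, ..., and d_n = 26 - 24/n increases monotonically toward 26. All terms lie in [2, 26), so |d_n| = d_n and the supremum is the limit 26, which is not attained by any individual d_n. Hence ||M|| = 26.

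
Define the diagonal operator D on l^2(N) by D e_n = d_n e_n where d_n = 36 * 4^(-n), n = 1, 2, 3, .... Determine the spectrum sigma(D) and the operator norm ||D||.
sigma(D) = {36 * 4^(-n) : n ≥ 1} ∪ {0}; ||D|| = 9

A bounded diagonal operator on l^2 with diagonal entries d_n has spectrum equal to the closure of {d_n : n ≥ 1}: every d_n is an eigenvalue (with eigenvector e_n), so {d_n} ⊂ sigma(D); the spectrum is closed, so its closure is too; and for lambda not in the closure, (D - lambda I) has bounded inverse (the diagonal entries 1/(d_n - lambda) are bounded). For our sequence d_n = 36 * 4^(-n), n = 1, 2, 3, ...:
  - {d_n} = {36 * 4^(-n) : n ≥ 1}; the only limit point is 0
  - closure = {36 * 4^(-n) : n ≥ 1} ∪ {0}
For the norm: a diagonal operator has ||D|| = sup_n |d_n|. Here d_n = 36 * 4^(-n) is positive and decreasing, so sup_n |d_n| = d_1 = 36/4 = 9. So ||D|| = 9.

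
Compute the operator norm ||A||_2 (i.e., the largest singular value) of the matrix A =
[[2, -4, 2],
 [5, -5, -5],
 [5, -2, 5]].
||A||_2 ≈ 9.6339 (= sqrt(largest eigenvalue of A^T A))

||A||_2 = sigma_max(A) = sqrt(lambda_max(A^T A)). Form the symmetric matrix M = A^T A =
[[54, -43, 4],
 [-43, 45, 7],
 [4, 7, 54]].
Its characteristic polynomial (trace, sum of principal 2x2 minors, determinant of M give the coefficients) is
  p(λ) = det(λ I - M) = λ^3 - 153λ^2 + 5862λ - 25600.
No integer candidate from the rational root theorem (±divisors of 25600) is a root, so the roots are irrational. The cubic discriminant is Δ = 27496705284 > 0, so there are three distinct real roots. p(4) = -4536 and p(5) = 10 have opposite signs, so a root lies in (4, 5); Newton's method refines it to λ ≈ 4.9977. p(55) = 360 and p(56) = -1520 have opposite signs, so a root lies in (55, 56); Newton's method refines it to λ ≈ 55.1904. p(92) = -2600 and p(93) = 626 have opposite signs, so a root lies in (92, 93); Newton's method refines it to λ ≈ 92.8119. Check (Vieta): the three roots sum to 153, matching tr M = 153.
So the eigenvalues of A^T A are ≈ 4.9977, 55.1904, 92.8119 (all ≥ 0, as they must be for A^T A). The largest is λ_max ≈ 92.8119, hence ||A||_2 = sqrt(λ_max) ≈ 9.6339.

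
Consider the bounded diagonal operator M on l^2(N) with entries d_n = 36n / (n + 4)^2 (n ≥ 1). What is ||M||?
||M|| = 9/4 (attained at n = 4)

For M diagonal, ||M|| = sup_n |d_n|. Treat f(x) = 36x / (x + 4)^2 for real x > 0. By the quotient rule, f'(x) = 36(4 - x)/(x + 4)^3, which is positive for x < 4 and negative for x > 4. So f has a unique maximum at x = 4, and since 4 is a positive integer, the supremum over n ≥ 1 is attained at n = 4: d_4 = 36·4/(4 + 4)^2 = 36·4/64 = 9/4. Hence ||M|| = 9/4.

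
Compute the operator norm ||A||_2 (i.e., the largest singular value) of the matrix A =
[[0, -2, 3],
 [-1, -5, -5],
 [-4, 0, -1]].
||A||_2 ≈ 7.3481 (= sqrt(largest eigenvalue of A^T A))

||A||_2 = sigma_max(A) = sqrt(lambda_max(A^T A)). Form the symmetric matrix M = A^T A =
[[17, 5, 9],
 [5, 29, 19],
 [9, 19, 35]].
Its characteristic polynomial (trace, sum of principal 2x2 minors, determinant of M give the coefficients) is
  p(λ) = det(λ I - M) = λ^3 - 81λ^2 + 1636λ - 9604.
No integer candidate from the rational root theorem (±divisors of 9604) is a root, so the roots are irrational. The cubic discriminant is Δ = 47574896 > 0, so there are three distinct real roots. p(11) = -78 and p(12) = 92 have opposite signs, so a root lies in (11, 12); Newton's method refines it to λ ≈ 11.3934. p(15) = 86 and p(16) = -68 have opposite signs, so a root lies in (15, 16); Newton's method refines it to λ ≈ 15.6115. p(53) = -1548 and p(54) = 8 have opposite signs, so a root lies in (53, 54); Newton's method refines it to λ ≈ 53.9951. Check (Vieta): the three roots sum to 81, matching tr M = 81.
So the eigenvalues of A^T A are ≈ 11.3934, 15.6115, 53.9951 (all ≥ 0, as they must be for A^T A). The largest is λ_max ≈ 53.9951, hence ||A||_2 = sqrt(λ_max) ≈ 7.3481.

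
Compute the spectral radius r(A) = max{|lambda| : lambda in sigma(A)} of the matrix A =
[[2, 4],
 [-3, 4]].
r(A) = sqrt(20) ≈ 4.4721

The eigenvalues of A are the roots of its characteristic polynomial. With M = A (coefficients from the trace and determinant):
  p(λ) = det(λ I - M) = λ^2 - 6λ + 20.
For λ^2 - 6λ + 20 the discriminant is -44. It is negative, so the roots are the complex-conjugate pair λ = 3 ± (sqrt(44)/2) i ≈ 3 ± 3.3166i. For a conjugate pair the product of the roots equals the constant term, so |λ|^2 = 20 and |λ| = sqrt(20) ≈ 4.4721.
Thus the eigenvalues (to 4 decimals) are 3 ± 3.3166i (modulus 4.4721). The spectral radius is the largest modulus: r(A) = sqrt(20) ≈ 4.4721. (Cross-check: r(A) ≤ ||A||_2 ≈ 5.7278; equality holds whenever A is normal, though it can also hold for some non-normal A.)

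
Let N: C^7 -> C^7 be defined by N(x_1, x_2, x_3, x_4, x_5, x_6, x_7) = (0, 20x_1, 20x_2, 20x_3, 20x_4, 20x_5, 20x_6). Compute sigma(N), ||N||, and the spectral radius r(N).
sigma(N) = {0}; ||N|| = 20; r(N) = 0. (N is nilpotent with N^7 = 0.)

On C^7, N is a strictly lower-triangular matrix with 20 on the subdiagonal and zeros elsewhere, so its characteristic polynomial is lambda^7 and every eigenvalue is 0: sigma(N) = {0}. For the operator norm, N e_i = 20e_{i+1} for i = 1, ..., 6 and N e_7 = 0, so the singular values of N are 20 (with multiplicity 6) and 0; hence ||N|| = 20. The spectral radius r(N) = max|lambda| = 0. Note ||N|| > r(N) — characteristic of non-normal nilpotent operators. Indeed N^7 = 0.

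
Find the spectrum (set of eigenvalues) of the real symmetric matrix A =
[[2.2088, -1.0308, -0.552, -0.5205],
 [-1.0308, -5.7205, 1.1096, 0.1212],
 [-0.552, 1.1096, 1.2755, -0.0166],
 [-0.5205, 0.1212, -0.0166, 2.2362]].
sigma(A) ≈ {-6, 1, 2, 3}

A is real symmetric, so its spectrum consists of real eigenvalues. Expanding the characteristic polynomial of the displayed matrix gives
  det(λ I - A) = p(λ) = λ^4 + (0)λ^3 + (-25)λ^2 + (59.9978)λ + (-35.9977).
Solving p(λ) = 0 yields eigenvalues ≈ -6, 1, 2, 3. (A is shown rounded to 4 decimals, so these recover the underlying integer eigenvalues to within that precision.)
Verification: the trace of A = 0 equals the sum of eigenvalues 0, and det(A) ≈ -35.9977 matches the eigenvalue product -36.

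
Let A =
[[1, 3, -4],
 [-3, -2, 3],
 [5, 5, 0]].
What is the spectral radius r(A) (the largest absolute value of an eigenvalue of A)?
r(A) ≈ 4.5204

The eigenvalues of A are the roots of its characteristic polynomial. With M = A (coefficients from the trace, the sum of principal 2x2 minors, and det A):
  p(λ) = det(λ I - M) = λ^3 + λ^2 + 12λ - 50.
No integer candidate from the rational root theorem (±divisors of 50) is a root, so the roots are irrational. The cubic discriminant is Δ = -84868 < 0, so there is one real root and a complex-conjugate pair. p(2) = -14 and p(3) = 22 have opposite signs, so a root lies in (2, 3); Newton's method refines it to λ ≈ 2.4469. Dividing out (λ - (2.4469)) leaves approximately λ^2 + 3.4469λ + 20.4341. For λ^2 + 3.4469λ + 20.4341 the discriminant is -69.8555. It is negative, so the remaining roots are the complex-conjugate pair λ ≈ -1.7234 ± 4.179i. Their product equals the constant term, so |λ|^2 ≈ 20.4341 and |λ| ≈ 4.5204.
Thus the eigenvalues (to 4 decimals) are 2.4469 (modulus 2.4469); -1.7234 ± 4.179i (modulus 4.5204). The spectral radius is the largest modulus: r(A) ≈ 4.5204. (Cross-check: r(A) ≤ ||A||_2 ≈ 8.9128; equality holds whenever A is normal, though it can also hold for some non-normal A.)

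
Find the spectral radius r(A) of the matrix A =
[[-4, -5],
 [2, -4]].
r(A) = sqrt(26) ≈ 5.099

The eigenvalues of A are the roots of its characteristic polynomial. With M = A (coefficients from the trace and determinant):
  p(λ) = det(λ I - M) = λ^2 + 8λ + 26.
For λ^2 + 8λ + 26 the discriminant is -40. It is negative, so the roots are the complex-conjugate pair λ = -4 ± (sqrt(40)/2) i ≈ -4 ± 3.1623i. For a conjugate pair the product of the roots equals the constant term, so |λ|^2 = 26 and |λ| = sqrt(26) ≈ 5.099.
Thus the eigenvalues (to 4 decimals) are -4 ± 3.1623i (modulus 5.099). The spectral radius is the largest modulus: r(A) = sqrt(26) ≈ 5.099. (Cross-check: r(A) ≤ ||A||_2 ≈ 6.8151; equality holds whenever A is normal, though it can also hold for some non-normal A.)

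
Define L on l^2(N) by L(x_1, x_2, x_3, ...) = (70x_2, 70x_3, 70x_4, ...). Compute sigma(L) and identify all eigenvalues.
sigma(L) = closed disk {z in C : |z| ≤ 70}; sigma_p(L) = open disk {z in C : |z| < 70}

Note L = 70·V where V is the unit left shift (V x)_k = x_{k+1}; so sigma(L) = 70·sigma(V) and ||L|| = 70||V||. ||L x||^2 = 4900sum_{k≥2} |x_k|^2 ≤ 4900||x||^2, with equality on {x : x_1 = 0}, so ||L|| = 70. For any lambda with |lambda| < 70, set r = lambda/70 (|r| < 1); the vector x = (1, r, r^2, ...) is in l^2 and satisfies L x = 70(r, r^2, ...) = lambda x, so lambda is an eigenvalue. On the boundary |lambda| = 70 the geometric series diverges, so no l^2 eigenvector exists, but these lambda lie in the approximate point spectrum. Hence sigma(L) is the closed disk of radius 70 and sigma_p(L) is the open disk.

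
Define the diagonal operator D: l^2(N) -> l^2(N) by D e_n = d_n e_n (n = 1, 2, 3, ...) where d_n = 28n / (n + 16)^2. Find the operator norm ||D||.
||D|| = 7/16 (attained at n = 16)

For D diagonal, ||D|| = sup_n |d_n|. Treat f(x) = 28x / (x + 16)^2 for real x > 0. By the quotient rule, f'(x) = 28(16 - x)/(x + 16)^3, which is positive for x < 16 and negative for x > 16. So f has a unique maximum at x = 16, and since 16 is a positive integer, the supremum over n ≥ 1 is attained at n = 16: d_16 = 28·16/(16 + 16)^2 = 28·16/1024 = 7/16. Hence ||D|| = 7/16.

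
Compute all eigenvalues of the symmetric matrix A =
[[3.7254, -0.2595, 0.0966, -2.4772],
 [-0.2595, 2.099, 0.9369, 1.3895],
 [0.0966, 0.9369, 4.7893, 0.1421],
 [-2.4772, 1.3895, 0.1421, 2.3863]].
sigma(A) ≈ {0, 2, 5, 6}

A is real symmetric, so its spectrum consists of real eigenvalues. Expanding the characteristic polynomial of the displayed matrix gives
  det(λ I - A) = p(λ) = λ^4 + (-13)λ^3 + (52)λ^2 + (-60)λ + (0).
Solving p(λ) = 0 yields eigenvalues ≈ 0, 2, 5, 6. (A is shown rounded to 4 decimals, so these recover the underlying integer eigenvalues to within that precision.)
Verification: the trace of A = 13 equals the sum of eigenvalues 13, and det(A) ≈ 0.0007 matches the eigenvalue product 0.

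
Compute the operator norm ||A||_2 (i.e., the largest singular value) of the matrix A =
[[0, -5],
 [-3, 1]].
||A||_2 = sqrt((35 + sqrt(325))/2) ≈ 5.1492 (= sqrt(largest eigenvalue of A^T A))

||A||_2 = sigma_max(A) = sqrt(lambda_max(A^T A)). Form the symmetric matrix M = A^T A =
[[9, -3],
 [-3, 26]].
Its characteristic polynomial (trace, determinant of M give the coefficients) is
  p(λ) = det(λ I - M) = λ^2 - 35λ + 225.
For λ^2 - 35λ + 225 the discriminant is 325. It is nonnegative but not a perfect square, so the roots are real and irrational: λ = (35 ± sqrt(325))/2 ≈ 26.5139, 8.4861.
So the eigenvalues of A^T A are ≈ 8.4861, 26.5139 (all ≥ 0, as they must be for A^T A). The largest is λ_max = (35 + sqrt(325))/2 ≈ 26.5139, hence ||A||_2 = sqrt(λ_max) = sqrt((35 + sqrt(325))/2) ≈ 5.1492.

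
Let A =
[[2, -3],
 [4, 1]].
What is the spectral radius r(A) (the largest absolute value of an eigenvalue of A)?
r(A) = sqrt(14) ≈ 3.7417

The eigenvalues of A are the roots of its characteristic polynomial. With M = A (coefficients from the trace and determinant):
  p(λ) = det(λ I - M) = λ^2 - 3λ + 14.
For λ^2 - 3λ + 14 the discriminant is -47. It is negative, so the roots are the complex-conjugate pair λ = 3/2 ± (sqrt(47)/2) i ≈ 1.5 ± 3.4278i. For a conjugate pair the product of the roots equals the constant term, so |λ|^2 = 14 and |λ| = sqrt(14) ≈ 3.7417.
Thus the eigenvalues (to 4 decimals) are 1.5 ± 3.4278i (modulus 3.7417). The spectral radius is the largest modulus: r(A) = sqrt(14) ≈ 3.7417. (Cross-check: r(A) ≤ ||A||_2 ≈ 4.515; equality holds whenever A is normal, though it can also hold for some non-normal A.)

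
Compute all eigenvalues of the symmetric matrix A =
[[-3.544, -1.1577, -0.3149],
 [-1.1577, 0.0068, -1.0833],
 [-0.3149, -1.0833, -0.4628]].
sigma(A) ≈ {-4, -1, 1}

A is real symmetric, so its spectrum consists of real eigenvalues. Expanding the characteristic polynomial of the displayed matrix gives
  det(λ I - A) = p(λ) = λ^3 + (4)λ^2 + (-1)λ + (-4).
Solving p(λ) = 0 yields eigenvalues ≈ -4, -1, 1. (A is shown rounded to 4 decimals, so these recover the underlying integer eigenvalues to within that precision.)
Verification: the trace of A = -4 equals the sum of eigenvalues -4, and det(A) ≈ 3.9999 matches the eigenvalue product 4.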